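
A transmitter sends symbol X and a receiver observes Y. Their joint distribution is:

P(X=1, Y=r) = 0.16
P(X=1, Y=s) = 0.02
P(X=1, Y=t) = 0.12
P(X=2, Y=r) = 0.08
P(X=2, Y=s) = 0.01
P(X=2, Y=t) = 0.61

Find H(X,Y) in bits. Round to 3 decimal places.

1.696 bits

H(X,Y) = −Σ p(x,y)·log₂ p(x,y) over all 6 cells.
  cell (1,r): −0.16·log₂0.16 = 0.4230
  cell (1,s): −0.02·log₂0.02 = 0.1129
  cell (1,t): −0.12·log₂0.12 = 0.3671
  cell (2,r): −0.08·log₂0.08 = 0.2915
  cell (2,s): −0.01·log₂0.01 = 0.0664
  cell (2,t): −0.61·log₂0.61 = 0.4350
Sum = 1.696 bits.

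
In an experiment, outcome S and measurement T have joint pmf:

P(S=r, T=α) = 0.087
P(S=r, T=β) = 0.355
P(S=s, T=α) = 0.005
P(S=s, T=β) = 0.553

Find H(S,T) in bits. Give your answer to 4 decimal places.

1.3477 bits

H(S,T) = −Σ p(x,y)·log₂ p(x,y) over all 4 cells.
  cell (r,α): −0.087·log₂0.087 = 0.30649
  cell (r,β): −0.355·log₂0.355 = 0.53041
  cell (s,α): −0.005·log₂0.005 = 0.03822
  cell (s,β): −0.553·log₂0.553 = 0.47262
Sum = 1.3477 bits.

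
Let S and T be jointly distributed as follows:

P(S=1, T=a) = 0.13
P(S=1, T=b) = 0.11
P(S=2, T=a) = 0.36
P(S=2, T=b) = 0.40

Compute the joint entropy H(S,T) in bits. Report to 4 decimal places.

1.7923 bits

H(S,T) = −Σ p(x,y)·log₂ p(x,y) over all 4 cells.
  cell (1,a): −0.13·log₂0.13 = 0.38264
  cell (1,b): −0.11·log₂0.11 = 0.35029
  cell (2,a): −0.36·log₂0.36 = 0.53062
  cell (2,b): −0.40·log₂0.40 = 0.52877
Sum = 1.7923 bits.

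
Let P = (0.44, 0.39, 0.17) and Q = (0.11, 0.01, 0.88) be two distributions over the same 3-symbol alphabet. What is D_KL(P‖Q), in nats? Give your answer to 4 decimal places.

1.7593 nats

D(P‖Q) = Σ p·ln(p/q).
  0.44·ln(0.44/0.11) = 0.60997
  0.39·ln(0.39/0.01) = 1.42879
  0.17·ln(0.17/0.88) = -0.27950
D(P‖Q) = 1.7593 nats.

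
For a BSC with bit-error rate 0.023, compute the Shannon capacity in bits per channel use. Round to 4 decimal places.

Binary symmetric channel: C = 1 − h₂(ε) where h₂ is the binary entropy function.
h₂(0.023) = −0.023·log₂0.023 − 0.977·log₂0.977 = 0.1580.
C = 1 − 0.1580 = 0.8420 bits per channel use.

0.8420 bits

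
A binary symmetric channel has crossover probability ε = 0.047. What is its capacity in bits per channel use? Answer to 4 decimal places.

0.7265 bits

Binary symmetric channel: C = 1 − h₂(ε) where h₂ is the binary entropy function.
h₂(0.047) = −0.047·log₂0.047 − 0.953·log₂0.953 = 0.2735.
C = 1 − 0.2735 = 0.7265 bits per channel use.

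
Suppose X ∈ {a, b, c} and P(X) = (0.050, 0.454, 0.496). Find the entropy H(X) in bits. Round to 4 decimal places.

H(X) = −Σ p·log₂ p.
  −(0.050)·log₂(0.050) = 0.21610
  −(0.454)·log₂(0.454) = 0.51721
  −(0.496)·log₂(0.496) = 0.50175
Sum: 0.21610 + 0.51721 + 0.50175 = 1.2351 bits.

1.2351 bits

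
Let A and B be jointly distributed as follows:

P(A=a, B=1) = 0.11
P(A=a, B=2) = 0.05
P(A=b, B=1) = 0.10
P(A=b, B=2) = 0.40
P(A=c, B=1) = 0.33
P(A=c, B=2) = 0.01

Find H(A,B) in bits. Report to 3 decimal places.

H(A,B) = −Σ p(x,y)·log₂ p(x,y) over all 6 cells.
  cell (a,1): −0.11·log₂0.11 = 0.3503
  cell (a,2): −0.05·log₂0.05 = 0.2161
  cell (b,1): −0.10·log₂0.10 = 0.3322
  cell (b,2): −0.40·log₂0.40 = 0.5288
  cell (c,1): −0.33·log₂0.33 = 0.5278
  cell (c,2): −0.01·log₂0.01 = 0.0664
Sum = 2.022 bits.

2.022 bits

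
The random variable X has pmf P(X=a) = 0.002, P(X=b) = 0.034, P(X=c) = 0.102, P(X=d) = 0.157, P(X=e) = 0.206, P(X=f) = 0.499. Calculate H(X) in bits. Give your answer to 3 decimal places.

H(X) = −Σ p·log₂ p.
  −(0.002)·log₂(0.002) = 0.0179
  −(0.034)·log₂(0.034) = 0.1659
  −(0.102)·log₂(0.102) = 0.3359
  −(0.157)·log₂(0.157) = 0.4194
  −(0.206)·log₂(0.206) = 0.4695
  −(0.499)·log₂(0.499) = 0.5004
Sum: 0.0179 + 0.1659 + 0.3359 + 0.4194 + 0.4695 + 0.5004 = 1.909 bits.

1.909 bits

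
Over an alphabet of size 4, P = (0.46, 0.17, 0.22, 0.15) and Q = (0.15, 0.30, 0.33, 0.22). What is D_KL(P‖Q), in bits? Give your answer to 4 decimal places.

0.3928 bits

D(P‖Q) = Σ p·log₂(p/q).
  0.46·log₂(0.46/0.15) = 0.74367
  0.17·log₂(0.17/0.30) = -0.13930
  0.22·log₂(0.22/0.33) = -0.12869
  0.15·log₂(0.15/0.22) = -0.08288
D(P‖Q) = 0.3928 bits.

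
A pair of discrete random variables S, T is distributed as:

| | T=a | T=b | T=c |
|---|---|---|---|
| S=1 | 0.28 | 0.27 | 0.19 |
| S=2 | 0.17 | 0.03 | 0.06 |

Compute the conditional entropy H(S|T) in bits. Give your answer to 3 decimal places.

Marginals: p(S) = (0.7400, 0.2600), p(T) = (0.4500, 0.3000, 0.2500).
H(S|T) = Σ p(T) · H(S|T=·).
  T=a: p=0.4500, H(S|T=a) = 0.9565
  T=b: p=0.3000, H(S|T=b) = 0.4690
  T=c: p=0.2500, H(S|T=c) = 0.7950
Weighted sum = 0.770 bits.

0.770 bits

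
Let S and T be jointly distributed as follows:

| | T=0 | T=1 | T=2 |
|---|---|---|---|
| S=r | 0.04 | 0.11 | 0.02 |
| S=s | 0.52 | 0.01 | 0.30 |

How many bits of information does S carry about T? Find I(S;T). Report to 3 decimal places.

0.292 bits

Marginals: p(S) = (0.1700, 0.8300), p(T) = (0.5600, 0.1200, 0.3200).
I(S;T) = Σ p(x,y)·log₂[p(x,y)/(p(x)p(y))].
  (r,0): 0.04·log₂(0.4202) = -0.0500
  (r,1): 0.11·log₂(5.3922) = 0.2674
  (r,2): 0.02·log₂(0.3676) = -0.0289
  (s,0): 0.52·log₂(1.1188) = 0.0842
  (s,1): 0.01·log₂(0.1004) = -0.0332
  (s,2): 0.30·log₂(1.1295) = 0.0527
Sum = 0.292 bits.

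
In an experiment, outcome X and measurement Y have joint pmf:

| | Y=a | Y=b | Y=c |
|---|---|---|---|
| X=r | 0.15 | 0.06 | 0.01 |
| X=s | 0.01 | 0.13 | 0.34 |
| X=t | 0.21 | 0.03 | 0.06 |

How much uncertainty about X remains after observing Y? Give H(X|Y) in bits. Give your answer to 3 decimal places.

1.028 bits

Marginals: p(X) = (0.2200, 0.4800, 0.3000), p(Y) = (0.3700, 0.2200, 0.4100).
H(X|Y) = Σ p(Y) · H(X|Y=·).
  Y=a: p=0.3700, H(X|Y=a) = 1.1326
  Y=b: p=0.2200, H(X|Y=b) = 1.3517
  Y=c: p=0.4100, H(X|Y=c) = 0.7604
Weighted sum = 1.028 bits.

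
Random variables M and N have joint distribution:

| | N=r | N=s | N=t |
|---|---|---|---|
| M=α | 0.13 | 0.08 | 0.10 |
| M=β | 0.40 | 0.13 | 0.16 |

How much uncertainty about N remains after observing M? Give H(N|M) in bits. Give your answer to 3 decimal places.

1.448 bits

Chain rule: H(N|M) = H(M,N) − H(M).
Marginals: p(M) = (0.3100, 0.6900), p(N) = (0.5300, 0.2100, 0.2600).
H(M,N) = 2.3408 bits; H(M) = 0.8932 bits.
H(N|M) = 2.3408 − 0.8932 = 1.448 bits.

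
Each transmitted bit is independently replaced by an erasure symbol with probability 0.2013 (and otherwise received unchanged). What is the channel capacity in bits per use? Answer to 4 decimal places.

Binary erasure channel: capacity C = 1 − ε.
C = 1 − 0.2013 = 0.7987 bits per channel use.

0.7987 bits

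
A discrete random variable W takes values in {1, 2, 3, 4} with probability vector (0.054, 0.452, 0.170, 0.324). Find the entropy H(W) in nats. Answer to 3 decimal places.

H(W) = −Σ p·ln p.
  −(0.054)·ln(0.054) = 0.1576
  −(0.452)·ln(0.452) = 0.3589
  −(0.170)·ln(0.170) = 0.3012
  −(0.324)·ln(0.324) = 0.3652
Sum: 0.1576 + 0.3589 + 0.3012 + 0.3652 = 1.183 nats.

1.183 nats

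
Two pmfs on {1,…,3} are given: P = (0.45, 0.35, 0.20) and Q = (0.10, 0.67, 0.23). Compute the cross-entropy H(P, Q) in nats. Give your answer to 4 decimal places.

1.4703 nats

H(P,Q) = −Σ p·ln q.
  −0.45·ln(0.10) = 1.03616
  −0.35·ln(0.67) = 0.14017
  −0.20·ln(0.23) = 0.29394
H(P,Q) = 1.4703 nats.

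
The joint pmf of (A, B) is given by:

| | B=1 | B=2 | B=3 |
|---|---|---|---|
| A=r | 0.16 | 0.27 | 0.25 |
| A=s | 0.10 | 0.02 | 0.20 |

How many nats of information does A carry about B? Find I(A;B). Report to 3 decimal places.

Marginals: p(A) = (0.6800, 0.3200), p(B) = (0.2600, 0.2900, 0.4500).
I(A;B) = Σ p(x,y)·ln[p(x,y)/(p(x)p(y))].
  (r,1): 0.16·ln(0.9050) = -0.0160
  (r,2): 0.27·ln(1.3692) = 0.0848
  (r,3): 0.25·ln(0.8170) = -0.0505
  (s,1): 0.10·ln(1.2019) = 0.0184
  (s,2): 0.02·ln(0.2155) = -0.0307
  (s,3): 0.20·ln(1.3889) = 0.0657
Sum = 0.072 nats.

0.072 nats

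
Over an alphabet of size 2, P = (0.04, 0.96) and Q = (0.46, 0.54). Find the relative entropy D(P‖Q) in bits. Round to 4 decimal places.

0.6559 bits

D(P‖Q) = Σ p·log₂(p/q).
  0.04·log₂(0.04/0.46) = -0.14094
  0.96·log₂(0.96/0.54) = 0.79687
D(P‖Q) = 0.6559 bits.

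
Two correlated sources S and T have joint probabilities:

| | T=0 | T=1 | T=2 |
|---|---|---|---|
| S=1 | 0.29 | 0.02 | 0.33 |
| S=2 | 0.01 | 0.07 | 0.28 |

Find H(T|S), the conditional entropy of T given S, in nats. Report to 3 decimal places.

0.738 nats

Marginals: p(S) = (0.6400, 0.3600), p(T) = (0.3000, 0.0900, 0.6100).
H(T|S) = Σ p(S) · H(T|S=·).
  S=1: p=0.6400, H(T|S=1) = 0.8085
  S=2: p=0.3600, H(T|S=2) = 0.6134
Weighted sum = 0.738 nats.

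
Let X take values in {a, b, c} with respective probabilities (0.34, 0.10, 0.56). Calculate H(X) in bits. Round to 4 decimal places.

1.3298 bits

H(X) = −Σ p·log₂ p.
  −(0.34)·log₂(0.34) = 0.52917
  −(0.10)·log₂(0.10) = 0.33219
  −(0.56)·log₂(0.56) = 0.46844
Sum: 0.52917 + 0.33219 + 0.46844 = 1.3298 bits.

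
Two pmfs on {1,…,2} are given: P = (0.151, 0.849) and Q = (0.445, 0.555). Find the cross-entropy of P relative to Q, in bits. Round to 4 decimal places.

H(P,Q) = −Σ p·log₂ q.
  −0.151·log₂(0.445) = 0.17639
  −0.849·log₂(0.555) = 0.72117
H(P,Q) = 0.8976 bits.

0.8976 bits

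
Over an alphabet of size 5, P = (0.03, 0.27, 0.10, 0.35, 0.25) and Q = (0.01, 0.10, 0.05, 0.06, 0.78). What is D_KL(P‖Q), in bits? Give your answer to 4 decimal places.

D(P‖Q) = Σ p·log₂(p/q).
  0.03·log₂(0.03/0.01) = 0.04755
  0.27·log₂(0.27/0.10) = 0.38690
  0.10·log₂(0.10/0.05) = 0.10000
  0.35·log₂(0.35/0.06) = 0.89051
  0.25·log₂(0.25/0.78) = -0.41039
D(P‖Q) = 1.0146 bits.

1.0146 bits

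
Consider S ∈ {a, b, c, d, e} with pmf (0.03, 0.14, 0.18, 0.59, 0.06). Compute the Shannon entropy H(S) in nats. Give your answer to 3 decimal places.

H(S) = −Σ p·ln p.
  −(0.03)·ln(0.03) = 0.1052
  −(0.14)·ln(0.14) = 0.2753
  −(0.18)·ln(0.18) = 0.3087
  −(0.59)·ln(0.59) = 0.3113
  −(0.06)·ln(0.06) = 0.1688
Sum: 0.1052 + 0.2753 + 0.3087 + 0.3113 + 0.1688 = 1.169 nats.

1.169 nats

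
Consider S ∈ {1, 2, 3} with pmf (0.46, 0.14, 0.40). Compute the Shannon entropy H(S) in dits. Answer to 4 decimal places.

H(S) = −Σ p·log₁₀ p.
  −(0.46)·log₁₀(0.46) = 0.15513
  −(0.14)·log₁₀(0.14) = 0.11954
  −(0.40)·log₁₀(0.40) = 0.15918
Sum: 0.15513 + 0.11954 + 0.15918 = 0.4338 dits.

0.4338 dits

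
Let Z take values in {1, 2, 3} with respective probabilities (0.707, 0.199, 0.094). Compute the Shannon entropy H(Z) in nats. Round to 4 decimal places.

H(Z) = −Σ p·ln p.
  −(0.707)·ln(0.707) = 0.24513
  −(0.199)·ln(0.199) = 0.32128
  −(0.094)·ln(0.094) = 0.22226
Sum: 0.24513 + 0.32128 + 0.22226 = 0.7887 nats.

0.7887 nats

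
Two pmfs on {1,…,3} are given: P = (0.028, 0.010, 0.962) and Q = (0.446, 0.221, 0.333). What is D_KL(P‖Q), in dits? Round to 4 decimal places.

0.3961 dits

D(P‖Q) = Σ p·log₁₀(p/q).
  0.028·log₁₀(0.028/0.446) = -0.03366
  0.010·log₁₀(0.010/0.221) = -0.01344
  0.962·log₁₀(0.962/0.333) = 0.44322
D(P‖Q) = 0.3961 dits.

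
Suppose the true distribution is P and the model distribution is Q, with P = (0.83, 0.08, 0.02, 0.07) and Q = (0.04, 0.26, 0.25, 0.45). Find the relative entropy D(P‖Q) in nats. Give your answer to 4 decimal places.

D(P‖Q) = Σ p·ln(p/q).
  0.83·ln(0.83/0.04) = 2.51701
  0.08·ln(0.08/0.26) = -0.09429
  0.02·ln(0.02/0.25) = -0.05051
  0.07·ln(0.07/0.45) = -0.13025
D(P‖Q) = 2.2420 nats.

2.2420 nats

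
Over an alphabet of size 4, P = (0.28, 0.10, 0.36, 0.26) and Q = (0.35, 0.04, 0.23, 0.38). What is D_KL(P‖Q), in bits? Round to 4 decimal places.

0.1324 bits

D(P‖Q) = Σ p·log₂(p/q).
  0.28·log₂(0.28/0.35) = -0.09014
  0.10·log₂(0.10/0.04) = 0.13219
  0.36·log₂(0.36/0.23) = 0.23269
  0.26·log₂(0.26/0.38) = -0.14235
D(P‖Q) = 0.1324 bits.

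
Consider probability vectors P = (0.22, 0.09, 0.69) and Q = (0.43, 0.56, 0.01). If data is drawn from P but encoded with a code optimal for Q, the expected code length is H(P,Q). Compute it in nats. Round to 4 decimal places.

H(P,Q) = −Σ p·ln q.
  −0.22·ln(0.43) = 0.18567
  −0.09·ln(0.56) = 0.05218
  −0.69·ln(0.01) = 3.17757
H(P,Q) = 3.4154 nats.

3.4154 nats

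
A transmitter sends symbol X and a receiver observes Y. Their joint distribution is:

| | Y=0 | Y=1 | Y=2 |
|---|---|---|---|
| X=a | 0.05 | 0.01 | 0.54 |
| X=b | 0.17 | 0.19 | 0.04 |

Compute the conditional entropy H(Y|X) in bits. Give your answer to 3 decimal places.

0.867 bits

Marginals: p(X) = (0.6000, 0.4000), p(Y) = (0.2200, 0.2000, 0.5800).
H(Y|X) = Σ p(X) · H(Y|X=·).
  X=a: p=0.6000, H(Y|X=a) = 0.5340
  X=b: p=0.4000, H(Y|X=b) = 1.3670
Weighted sum = 0.867 bits.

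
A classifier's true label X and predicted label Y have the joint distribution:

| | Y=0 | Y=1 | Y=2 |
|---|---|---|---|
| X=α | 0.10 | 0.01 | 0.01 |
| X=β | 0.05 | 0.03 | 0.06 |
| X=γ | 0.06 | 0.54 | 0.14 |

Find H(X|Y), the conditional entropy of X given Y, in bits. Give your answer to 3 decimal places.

Marginals: p(X) = (0.1200, 0.1400, 0.7400), p(Y) = (0.2100, 0.5800, 0.2100).
H(X|Y) = Σ p(Y) · H(X|Y=·).
  Y=0: p=0.2100, H(X|Y=0) = 1.5190
  Y=1: p=0.5800, H(X|Y=1) = 0.4180
  Y=2: p=0.2100, H(X|Y=2) = 1.1155
Weighted sum = 0.796 bits.

0.796 bits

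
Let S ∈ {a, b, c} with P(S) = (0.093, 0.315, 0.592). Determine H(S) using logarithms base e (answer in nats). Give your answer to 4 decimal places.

0.8951 nats

H(S) = −Σ p·ln p.
  −(0.093)·ln(0.093) = 0.22089
  −(0.315)·ln(0.315) = 0.36388
  −(0.592)·ln(0.592) = 0.31036
Sum: 0.22089 + 0.36388 + 0.31036 = 0.8951 nats.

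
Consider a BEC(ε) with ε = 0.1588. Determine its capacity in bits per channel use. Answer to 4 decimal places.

0.8412 bits

Binary erasure channel: capacity C = 1 − ε.
C = 1 − 0.1588 = 0.8412 bits per channel use.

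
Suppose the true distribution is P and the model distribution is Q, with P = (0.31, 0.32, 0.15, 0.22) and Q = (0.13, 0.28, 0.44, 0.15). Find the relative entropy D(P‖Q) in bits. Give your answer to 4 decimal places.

D(P‖Q) = Σ p·log₂(p/q).
  0.31·log₂(0.31/0.13) = 0.38866
  0.32·log₂(0.32/0.28) = 0.06165
  0.15·log₂(0.15/0.44) = -0.23288
  0.22·log₂(0.22/0.15) = 0.12156
D(P‖Q) = 0.3390 bits.

0.3390 bits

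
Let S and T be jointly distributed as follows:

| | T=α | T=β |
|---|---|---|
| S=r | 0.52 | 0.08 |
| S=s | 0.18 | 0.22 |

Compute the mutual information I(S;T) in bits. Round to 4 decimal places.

0.1443 bits

Marginals: p(S) = (0.6000, 0.4000), p(T) = (0.7000, 0.3000).
I(S;T) = H(S) + H(T) − H(S,T).
H(S) = 0.9710, H(T) = 0.8813, H(S,T) = 1.7080.
I(S;T) = 0.9710 + 0.8813 − 1.7080 = 0.1443 bits.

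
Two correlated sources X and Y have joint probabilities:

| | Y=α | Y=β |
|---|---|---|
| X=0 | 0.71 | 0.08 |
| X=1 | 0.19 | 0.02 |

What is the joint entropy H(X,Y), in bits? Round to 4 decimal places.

H(X,Y) = −Σ p(x,y)·log₂ p(x,y) over all 4 cells.
  cell (0,α): −0.71·log₂0.71 = 0.35082
  cell (0,β): −0.08·log₂0.08 = 0.29151
  cell (1,α): −0.19·log₂0.19 = 0.45523
  cell (1,β): −0.02·log₂0.02 = 0.11288
Sum = 1.2104 bits.

1.2104 bits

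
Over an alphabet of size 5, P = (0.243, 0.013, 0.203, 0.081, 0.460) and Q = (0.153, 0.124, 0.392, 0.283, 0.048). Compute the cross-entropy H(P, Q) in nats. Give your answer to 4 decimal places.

2.1725 nats

H(P,Q) = −Σ p·ln q.
  −0.243·ln(0.153) = 0.45619
  −0.013·ln(0.124) = 0.02714
  −0.203·ln(0.392) = 0.19011
  −0.081·ln(0.283) = 0.10225
  −0.460·ln(0.048) = 1.39681
H(P,Q) = 2.1725 nats.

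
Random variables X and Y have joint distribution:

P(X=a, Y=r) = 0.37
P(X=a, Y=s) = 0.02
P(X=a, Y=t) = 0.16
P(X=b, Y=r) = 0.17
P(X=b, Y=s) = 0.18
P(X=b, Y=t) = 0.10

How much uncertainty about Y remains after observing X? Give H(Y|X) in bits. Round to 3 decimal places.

Chain rule: H(Y|X) = H(X,Y) − H(X).
Marginals: p(X) = (0.5500, 0.4500), p(Y) = (0.5400, 0.2000, 0.2600).
H(X,Y) = 2.2787 bits; H(X) = 0.9928 bits.
H(Y|X) = 2.2787 − 0.9928 = 1.286 bits.

1.286 bits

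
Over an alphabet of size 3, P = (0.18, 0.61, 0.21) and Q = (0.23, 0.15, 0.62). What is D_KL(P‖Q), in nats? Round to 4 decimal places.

0.5843 nats

D(P‖Q) = Σ p·ln(p/q).
  0.18·ln(0.18/0.23) = -0.04412
  0.61·ln(0.61/0.15) = 0.85572
  0.21·ln(0.21/0.62) = -0.22735
D(P‖Q) = 0.5843 nats.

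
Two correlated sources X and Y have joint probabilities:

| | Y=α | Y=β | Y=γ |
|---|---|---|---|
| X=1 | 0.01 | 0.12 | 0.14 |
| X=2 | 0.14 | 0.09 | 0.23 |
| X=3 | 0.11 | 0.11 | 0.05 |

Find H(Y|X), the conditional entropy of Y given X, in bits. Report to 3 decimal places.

Chain rule: H(Y|X) = H(X,Y) − H(X).
Marginals: p(X) = (0.2700, 0.4600, 0.2700), p(Y) = (0.2600, 0.3200, 0.4200).
H(X,Y) = 2.9447 bits; H(X) = 1.5354 bits.
H(Y|X) = 2.9447 − 1.5354 = 1.409 bits.

1.409 bits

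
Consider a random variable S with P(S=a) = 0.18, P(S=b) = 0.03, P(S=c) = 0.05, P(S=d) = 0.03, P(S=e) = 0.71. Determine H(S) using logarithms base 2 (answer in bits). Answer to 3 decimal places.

H(S) = −Σ p·log₂ p.
  −(0.18)·log₂(0.18) = 0.4453
  −(0.03)·log₂(0.03) = 0.1518
  −(0.05)·log₂(0.05) = 0.2161
  −(0.03)·log₂(0.03) = 0.1518
  −(0.71)·log₂(0.71) = 0.3508
Sum: 0.4453 + 0.1518 + 0.2161 + 0.1518 + 0.3508 = 1.316 bits.

1.316 bits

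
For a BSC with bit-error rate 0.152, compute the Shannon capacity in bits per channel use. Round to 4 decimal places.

0.3852 bits

Binary symmetric channel: C = 1 − h₂(ε) where h₂ is the binary entropy function.
h₂(0.152) = −0.152·log₂0.152 − 0.848·log₂0.848 = 0.6148.
C = 1 − 0.6148 = 0.3852 bits per channel use.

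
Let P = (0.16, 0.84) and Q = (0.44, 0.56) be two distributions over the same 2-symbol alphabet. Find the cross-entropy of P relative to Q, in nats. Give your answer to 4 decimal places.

H(P,Q) = −Σ p·ln q.
  −0.16·ln(0.44) = 0.13136
  −0.84·ln(0.56) = 0.48705
H(P,Q) = 0.6184 nats.

0.6184 nats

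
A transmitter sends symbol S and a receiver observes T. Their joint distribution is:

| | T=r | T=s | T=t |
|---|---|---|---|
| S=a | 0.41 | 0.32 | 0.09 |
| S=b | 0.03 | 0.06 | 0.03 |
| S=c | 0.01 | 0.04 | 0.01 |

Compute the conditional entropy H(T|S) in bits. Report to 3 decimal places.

1.386 bits

Chain rule: H(T|S) = H(S,T) − H(S).
Marginals: p(S) = (0.8200, 0.1200, 0.0600), p(T) = (0.4500, 0.4200, 0.1300).
H(S,T) = 2.2318 bits; H(S) = 0.8454 bits.
H(T|S) = 2.2318 − 0.8454 = 1.386 bits.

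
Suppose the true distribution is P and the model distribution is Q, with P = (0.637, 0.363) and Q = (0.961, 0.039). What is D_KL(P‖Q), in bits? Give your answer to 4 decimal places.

D(P‖Q) = Σ p·log₂(p/q).
  0.637·log₂(0.637/0.961) = -0.37790
  0.363·log₂(0.363/0.039) = 1.16829
D(P‖Q) = 0.7904 bits.

0.7904 bits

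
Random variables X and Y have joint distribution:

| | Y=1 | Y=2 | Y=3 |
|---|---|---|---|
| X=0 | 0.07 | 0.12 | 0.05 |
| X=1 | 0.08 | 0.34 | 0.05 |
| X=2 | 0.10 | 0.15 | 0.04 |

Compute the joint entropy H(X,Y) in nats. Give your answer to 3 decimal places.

1.953 nats

H(X,Y) = −Σ p(x,y)·ln p(x,y) over all 9 cells.
  cell (0,1): −0.07·ln0.07 = 0.1861
  cell (0,2): −0.12·ln0.12 = 0.2544
  cell (0,3): −0.05·ln0.05 = 0.1498
  cell (1,1): −0.08·ln0.08 = 0.2021
  cell (1,2): −0.34·ln0.34 = 0.3668
  cell (1,3): −0.05·ln0.05 = 0.1498
  cell (2,1): −0.10·ln0.10 = 0.2303
  cell (2,2): −0.15·ln0.15 = 0.2846
  cell (2,3): −0.04·ln0.04 = 0.1288
Sum = 1.953 nats.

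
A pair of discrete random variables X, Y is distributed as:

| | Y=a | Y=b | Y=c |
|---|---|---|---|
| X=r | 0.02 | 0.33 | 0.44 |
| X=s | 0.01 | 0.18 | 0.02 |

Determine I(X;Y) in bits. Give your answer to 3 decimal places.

Marginals: p(X) = (0.7900, 0.2100), p(Y) = (0.0300, 0.5100, 0.4600).
I(X;Y) = Σ p(x,y)·log₂[p(x,y)/(p(x)p(y))].
  (r,a): 0.02·log₂(0.8439) = -0.0049
  (r,b): 0.33·log₂(0.8191) = -0.0950
  (r,c): 0.44·log₂(1.2108) = 0.1214
  (s,a): 0.01·log₂(1.5873) = 0.0067
  (s,b): 0.18·log₂(1.6807) = 0.1348
  (s,c): 0.02·log₂(0.2070) = -0.0454
Sum = 0.118 bits.

0.118 bits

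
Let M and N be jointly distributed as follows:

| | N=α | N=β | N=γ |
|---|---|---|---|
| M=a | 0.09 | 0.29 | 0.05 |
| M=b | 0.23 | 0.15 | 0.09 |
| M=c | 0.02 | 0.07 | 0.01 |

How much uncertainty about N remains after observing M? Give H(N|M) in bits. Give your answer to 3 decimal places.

1.338 bits

Marginals: p(M) = (0.4300, 0.4700, 0.1000), p(N) = (0.3400, 0.5100, 0.1500).
H(N|M) = Σ p(M) · H(N|M=·).
  M=a: p=0.4300, H(N|M=a) = 1.2165
  M=b: p=0.4700, H(N|M=b) = 1.4870
  M=c: p=0.1000, H(N|M=c) = 1.1568
Weighted sum = 1.338 bits.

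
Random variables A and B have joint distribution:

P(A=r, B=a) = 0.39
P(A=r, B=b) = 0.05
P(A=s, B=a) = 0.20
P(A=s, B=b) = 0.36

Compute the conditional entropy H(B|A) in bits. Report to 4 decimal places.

0.7513 bits

Marginals: p(A) = (0.4400, 0.5600), p(B) = (0.5900, 0.4100).
H(B|A) = Σ p(A) · H(B|A=·).
  A=r: p=0.4400, H(B|A=r) = 0.5108
  A=s: p=0.5600, H(B|A=s) = 0.9403
Weighted sum = 0.7513 bits.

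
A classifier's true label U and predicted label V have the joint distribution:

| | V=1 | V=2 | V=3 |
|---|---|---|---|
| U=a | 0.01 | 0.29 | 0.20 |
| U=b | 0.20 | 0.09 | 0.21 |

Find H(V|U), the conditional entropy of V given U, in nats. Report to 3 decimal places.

0.900 nats

Marginals: p(U) = (0.5000, 0.5000), p(V) = (0.2100, 0.3800, 0.4100).
H(V|U) = Σ p(U) · H(V|U=·).
  U=a: p=0.5000, H(V|U=a) = 0.7607
  U=b: p=0.5000, H(V|U=b) = 1.0395
Weighted sum = 0.900 nats.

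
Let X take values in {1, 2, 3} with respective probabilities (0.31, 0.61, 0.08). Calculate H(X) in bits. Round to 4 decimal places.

H(X) = −Σ p·log₂ p.
  −(0.31)·log₂(0.31) = 0.52379
  −(0.61)·log₂(0.61) = 0.43500
  −(0.08)·log₂(0.08) = 0.29151
Sum: 0.52379 + 0.43500 + 0.29151 = 1.2503 bits.

1.2503 bits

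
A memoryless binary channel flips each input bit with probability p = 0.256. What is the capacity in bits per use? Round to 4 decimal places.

0.1793 bits

Binary symmetric channel: C = 1 − h₂(ε) where h₂ is the binary entropy function.
h₂(0.256) = −0.256·log₂0.256 − 0.744·log₂0.744 = 0.8207.
C = 1 − 0.8207 = 0.1793 bits per channel use.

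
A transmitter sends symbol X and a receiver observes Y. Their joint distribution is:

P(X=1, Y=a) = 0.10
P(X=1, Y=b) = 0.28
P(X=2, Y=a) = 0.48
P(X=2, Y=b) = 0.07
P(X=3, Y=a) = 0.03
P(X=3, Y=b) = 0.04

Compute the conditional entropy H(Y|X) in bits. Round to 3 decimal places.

0.687 bits

Marginals: p(X) = (0.3800, 0.5500, 0.0700), p(Y) = (0.6100, 0.3900).
H(Y|X) = Σ p(X) · H(Y|X=·).
  X=1: p=0.3800, H(Y|X=1) = 0.8315
  X=2: p=0.5500, H(Y|X=2) = 0.5499
  X=3: p=0.0700, H(Y|X=3) = 0.9852
Weighted sum = 0.687 bits.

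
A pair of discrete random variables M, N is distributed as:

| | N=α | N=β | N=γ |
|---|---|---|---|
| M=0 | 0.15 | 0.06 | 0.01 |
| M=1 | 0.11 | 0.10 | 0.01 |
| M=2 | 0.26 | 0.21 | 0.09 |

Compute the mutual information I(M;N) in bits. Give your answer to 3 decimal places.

0.041 bits

Marginals: p(M) = (0.2200, 0.2200, 0.5600), p(N) = (0.5200, 0.3700, 0.1100).
I(M;N) = Σ p(x,y)·log₂[p(x,y)/(p(x)p(y))].
  (0,α): 0.15·log₂(1.3112) = 0.0586
  (0,β): 0.06·log₂(0.7371) = -0.0264
  (0,γ): 0.01·log₂(0.4132) = -0.0128
  (1,α): 0.11·log₂(0.9615) = -0.0062
  (1,β): 0.10·log₂(1.2285) = 0.0297
  (1,γ): 0.01·log₂(0.4132) = -0.0128
  (2,α): 0.26·log₂(0.8929) = -0.0425
  (2,β): 0.21·log₂(1.0135) = 0.0041
  (2,γ): 0.09·log₂(1.4610) = 0.0492
Sum = 0.041 bits.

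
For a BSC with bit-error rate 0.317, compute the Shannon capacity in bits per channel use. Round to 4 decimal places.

Binary symmetric channel: C = 1 − h₂(ε) where h₂ is the binary entropy function.
h₂(0.317) = −0.317·log₂0.317 − 0.683·log₂0.683 = 0.9011.
C = 1 − 0.9011 = 0.0989 bits per channel use.

0.0989 bits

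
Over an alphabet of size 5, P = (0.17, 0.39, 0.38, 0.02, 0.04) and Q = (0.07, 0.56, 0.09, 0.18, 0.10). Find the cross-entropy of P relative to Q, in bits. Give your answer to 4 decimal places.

2.4809 bits

H(P,Q) = −Σ p·log₂ q.
  −0.17·log₂(0.07) = 0.65221
  −0.39·log₂(0.56) = 0.32624
  −0.38·log₂(0.09) = 1.32009
  −0.02·log₂(0.18) = 0.04948
  −0.04·log₂(0.10) = 0.13288
H(P,Q) = 2.4809 bits.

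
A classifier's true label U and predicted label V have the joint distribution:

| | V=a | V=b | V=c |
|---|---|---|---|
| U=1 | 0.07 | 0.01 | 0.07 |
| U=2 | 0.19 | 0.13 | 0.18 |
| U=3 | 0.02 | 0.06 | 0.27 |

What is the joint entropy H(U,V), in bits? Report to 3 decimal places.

2.753 bits

H(U,V) = −Σ p(x,y)·log₂ p(x,y) over all 9 cells.
  cell (1,a): −0.07·log₂0.07 = 0.2686
  cell (1,b): −0.01·log₂0.01 = 0.0664
  cell (1,c): −0.07·log₂0.07 = 0.2686
  cell (2,a): −0.19·log₂0.19 = 0.4552
  cell (2,b): −0.13·log₂0.13 = 0.3826
  cell (2,c): −0.18·log₂0.18 = 0.4453
  cell (3,a): −0.02·log₂0.02 = 0.1129
  cell (3,b): −0.06·log₂0.06 = 0.2435
  cell (3,c): −0.27·log₂0.27 = 0.5100
Sum = 2.753 bits.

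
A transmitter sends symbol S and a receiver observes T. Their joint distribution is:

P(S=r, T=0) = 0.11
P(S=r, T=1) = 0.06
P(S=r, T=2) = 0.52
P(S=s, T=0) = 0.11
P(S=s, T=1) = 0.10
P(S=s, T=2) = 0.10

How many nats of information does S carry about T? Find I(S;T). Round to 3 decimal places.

0.087 nats

Marginals: p(S) = (0.6900, 0.3100), p(T) = (0.2200, 0.1600, 0.6200).
I(S;T) = Σ p(x,y)·ln[p(x,y)/(p(x)p(y))].
  (r,0): 0.11·ln(0.7246) = -0.0354
  (r,1): 0.06·ln(0.5435) = -0.0366
  (r,2): 0.52·ln(1.2155) = 0.1015
  (s,0): 0.11·ln(1.6129) = 0.0526
  (s,1): 0.10·ln(2.0161) = 0.0701
  (s,2): 0.10·ln(0.5203) = -0.0653
Sum = 0.087 nats.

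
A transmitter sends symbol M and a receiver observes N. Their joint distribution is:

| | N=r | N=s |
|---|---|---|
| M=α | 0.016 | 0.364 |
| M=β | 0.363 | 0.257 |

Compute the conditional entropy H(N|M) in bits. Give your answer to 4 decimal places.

0.7026 bits

Chain rule: H(N|M) = H(M,N) − H(M).
Marginals: p(M) = (0.3800, 0.6200), p(N) = (0.3790, 0.6210).
H(M,N) = 1.6606 bits; H(M) = 0.9580 bits.
H(N|M) = 1.6606 − 0.9580 = 0.7026 bits.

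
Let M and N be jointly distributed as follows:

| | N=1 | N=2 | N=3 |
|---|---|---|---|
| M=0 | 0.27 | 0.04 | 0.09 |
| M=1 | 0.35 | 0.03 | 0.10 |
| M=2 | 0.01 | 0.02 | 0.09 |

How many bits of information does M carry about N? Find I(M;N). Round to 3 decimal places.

Marginals: p(M) = (0.4000, 0.4800, 0.1200), p(N) = (0.6300, 0.0900, 0.2800).
I(M;N) = H(M) + H(N) − H(M,N).
H(M) = 1.4041, H(N) = 1.2468, H(M,N) = 2.5145.
I(M;N) = 1.4041 + 1.2468 − 2.5145 = 0.136 bits.

0.136 bits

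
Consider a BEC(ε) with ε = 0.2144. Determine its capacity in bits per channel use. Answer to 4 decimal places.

Binary erasure channel: capacity C = 1 − ε.
C = 1 − 0.2144 = 0.7856 bits per channel use.

0.7856 bits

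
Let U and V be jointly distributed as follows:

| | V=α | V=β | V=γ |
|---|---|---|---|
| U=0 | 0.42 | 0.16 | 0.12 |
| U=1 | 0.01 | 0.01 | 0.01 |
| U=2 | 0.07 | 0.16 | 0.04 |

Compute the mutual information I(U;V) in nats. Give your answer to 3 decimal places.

0.064 nats

Marginals: p(U) = (0.7000, 0.0300, 0.2700), p(V) = (0.5000, 0.3300, 0.1700).
I(U;V) = Σ p(x,y)·ln[p(x,y)/(p(x)p(y))].
  (0,α): 0.42·ln(1.2000) = 0.0766
  (0,β): 0.16·ln(0.6926) = -0.0588
  (0,γ): 0.12·ln(1.0084) = 0.0010
  (1,α): 0.01·ln(0.6667) = -0.0041
  (1,β): 0.01·ln(1.0101) = 0.0001
  (1,γ): 0.01·ln(1.9608) = 0.0067
  (2,α): 0.07·ln(0.5185) = -0.0460
  (2,β): 0.16·ln(1.7957) = 0.0937
  (2,γ): 0.04·ln(0.8715) = -0.0055
Sum = 0.064 nats.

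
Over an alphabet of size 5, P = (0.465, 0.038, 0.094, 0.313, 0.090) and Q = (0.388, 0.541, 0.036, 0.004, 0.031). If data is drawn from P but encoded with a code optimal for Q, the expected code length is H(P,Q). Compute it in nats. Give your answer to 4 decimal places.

H(P,Q) = −Σ p·ln q.
  −0.465·ln(0.388) = 0.44024
  −0.038·ln(0.541) = 0.02334
  −0.094·ln(0.036) = 0.31248
  −0.313·ln(0.004) = 1.72822
  −0.090·ln(0.031) = 0.31264
H(P,Q) = 2.8169 nats.

2.8169 nats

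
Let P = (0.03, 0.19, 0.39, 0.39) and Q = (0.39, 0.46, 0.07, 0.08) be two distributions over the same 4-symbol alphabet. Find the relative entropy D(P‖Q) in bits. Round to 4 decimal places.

1.5044 bits

D(P‖Q) = Σ p·log₂(p/q).
  0.03·log₂(0.03/0.39) = -0.11101
  0.19·log₂(0.19/0.46) = -0.24237
  0.39·log₂(0.39/0.07) = 0.96644
  0.39·log₂(0.39/0.08) = 0.89131
D(P‖Q) = 1.5044 bits.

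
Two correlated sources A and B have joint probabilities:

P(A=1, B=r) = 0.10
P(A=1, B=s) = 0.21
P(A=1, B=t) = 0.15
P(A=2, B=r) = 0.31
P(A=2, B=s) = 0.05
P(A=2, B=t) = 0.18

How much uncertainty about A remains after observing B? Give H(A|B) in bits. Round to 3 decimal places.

0.840 bits

Marginals: p(A) = (0.4600, 0.5400), p(B) = (0.4100, 0.2600, 0.3300).
H(A|B) = Σ p(B) · H(A|B=·).
  B=r: p=0.4100, H(A|B=r) = 0.8015
  B=s: p=0.2600, H(A|B=s) = 0.7063
  B=t: p=0.3300, H(A|B=t) = 0.9940
Weighted sum = 0.840 bits.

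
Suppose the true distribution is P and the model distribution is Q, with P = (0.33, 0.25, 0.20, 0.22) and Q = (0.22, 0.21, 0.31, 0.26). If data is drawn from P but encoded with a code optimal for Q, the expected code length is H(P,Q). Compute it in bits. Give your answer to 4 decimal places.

H(P,Q) = −Σ p·log₂ q.
  −0.33·log₂(0.22) = 0.72086
  −0.25·log₂(0.21) = 0.56288
  −0.20·log₂(0.31) = 0.33793
  −0.22·log₂(0.26) = 0.42755
H(P,Q) = 2.0492 bits.

2.0492 bits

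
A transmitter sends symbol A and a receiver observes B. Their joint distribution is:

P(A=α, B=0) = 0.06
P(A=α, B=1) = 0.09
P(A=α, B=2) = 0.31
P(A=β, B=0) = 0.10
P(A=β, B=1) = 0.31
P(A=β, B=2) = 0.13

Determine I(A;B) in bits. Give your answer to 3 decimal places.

Marginals: p(A) = (0.4600, 0.5400), p(B) = (0.1600, 0.4000, 0.4400).
I(A;B) = H(A) + H(B) − H(A,B).
H(A) = 0.9954, H(B) = 1.4729, H(A,B) = 2.3186.
I(A;B) = 0.9954 + 1.4729 − 2.3186 = 0.150 bits.

0.150 bits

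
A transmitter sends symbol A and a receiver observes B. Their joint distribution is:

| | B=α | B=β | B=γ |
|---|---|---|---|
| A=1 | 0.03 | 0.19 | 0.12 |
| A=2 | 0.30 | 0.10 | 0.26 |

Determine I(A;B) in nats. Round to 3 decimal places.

0.117 nats

Marginals: p(A) = (0.3400, 0.6600), p(B) = (0.3300, 0.2900, 0.3800).
I(A;B) = H(A) + H(B) − H(A,B).
H(A) = 0.6410, H(B) = 1.0925, H(A,B) = 1.6169.
I(A;B) = 0.6410 + 1.0925 − 1.6169 = 0.117 nats.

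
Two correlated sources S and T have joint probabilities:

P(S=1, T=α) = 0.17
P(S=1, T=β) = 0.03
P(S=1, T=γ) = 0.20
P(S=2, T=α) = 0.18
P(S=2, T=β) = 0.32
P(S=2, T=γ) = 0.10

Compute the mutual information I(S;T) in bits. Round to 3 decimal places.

0.198 bits

Marginals: p(S) = (0.4000, 0.6000), p(T) = (0.3500, 0.3500, 0.3000).
I(S;T) = Σ p(x,y)·log₂[p(x,y)/(p(x)p(y))].
  (1,α): 0.17·log₂(1.2143) = 0.0476
  (1,β): 0.03·log₂(0.2143) = -0.0667
  (1,γ): 0.20·log₂(1.6667) = 0.1474
  (2,α): 0.18·log₂(0.8571) = -0.0400
  (2,β): 0.32·log₂(1.5238) = 0.1945
  (2,γ): 0.10·log₂(0.5556) = -0.0848
Sum = 0.198 bits.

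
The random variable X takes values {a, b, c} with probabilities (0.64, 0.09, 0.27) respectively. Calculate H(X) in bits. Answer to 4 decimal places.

1.2347 bits

H(X) = −Σ p·log₂ p.
  −(0.64)·log₂(0.64) = 0.41207
  −(0.09)·log₂(0.09) = 0.31265
  −(0.27)·log₂(0.27) = 0.51002
Sum: 0.41207 + 0.31265 + 0.51002 = 1.2347 bits.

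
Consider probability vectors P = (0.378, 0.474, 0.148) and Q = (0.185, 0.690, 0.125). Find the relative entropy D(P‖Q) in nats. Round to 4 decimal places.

0.1171 nats

D(P‖Q) = Σ p·ln(p/q).
  0.378·ln(0.378/0.185) = 0.27010
  0.474·ln(0.474/0.690) = -0.17798
  0.148·ln(0.148/0.125) = 0.02500
D(P‖Q) = 0.1171 nats.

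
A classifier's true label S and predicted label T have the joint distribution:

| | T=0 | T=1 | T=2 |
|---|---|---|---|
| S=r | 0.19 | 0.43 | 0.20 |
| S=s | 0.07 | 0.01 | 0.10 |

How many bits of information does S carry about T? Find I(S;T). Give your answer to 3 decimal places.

Marginals: p(S) = (0.8200, 0.1800), p(T) = (0.2600, 0.4400, 0.3000).
I(S;T) = H(S) + H(T) − H(S,T).
H(S) = 0.6801, H(T) = 1.5475, H(S,T) = 2.1104.
I(S;T) = 0.6801 + 1.5475 − 2.1104 = 0.117 bits.

0.117 bits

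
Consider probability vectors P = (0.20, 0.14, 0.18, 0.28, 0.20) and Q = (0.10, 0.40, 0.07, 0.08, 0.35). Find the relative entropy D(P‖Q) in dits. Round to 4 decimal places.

0.1739 dits

D(P‖Q) = Σ p·log₁₀(p/q).
  0.20·log₁₀(0.20/0.10) = 0.06021
  0.14·log₁₀(0.14/0.40) = -0.06383
  0.18·log₁₀(0.18/0.07) = 0.07383
  0.28·log₁₀(0.28/0.08) = 0.15234
  0.20·log₁₀(0.20/0.35) = -0.04861
D(P‖Q) = 0.1739 dits.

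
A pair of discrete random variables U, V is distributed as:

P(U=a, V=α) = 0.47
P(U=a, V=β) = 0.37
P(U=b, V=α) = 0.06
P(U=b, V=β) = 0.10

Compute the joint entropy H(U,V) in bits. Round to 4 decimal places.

H(U,V) = −Σ p(x,y)·log₂ p(x,y) over all 4 cells.
  cell (a,α): −0.47·log₂0.47 = 0.51196
  cell (a,β): −0.37·log₂0.37 = 0.53073
  cell (b,α): −0.06·log₂0.06 = 0.24353
  cell (b,β): −0.10·log₂0.10 = 0.33219
Sum = 1.6184 bits.

1.6184 bits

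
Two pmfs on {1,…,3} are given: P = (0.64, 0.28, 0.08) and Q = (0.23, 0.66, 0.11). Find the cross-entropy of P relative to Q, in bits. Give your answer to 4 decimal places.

H(P,Q) = −Σ p·log₂ q.
  −0.64·log₂(0.23) = 1.35699
  −0.28·log₂(0.66) = 0.16785
  −0.08·log₂(0.11) = 0.25475
H(P,Q) = 1.7796 bits.

1.7796 bits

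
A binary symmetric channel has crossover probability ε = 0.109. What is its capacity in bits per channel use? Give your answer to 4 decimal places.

Binary symmetric channel: C = 1 − h₂(ε) where h₂ is the binary entropy function.
h₂(0.109) = −0.109·log₂0.109 − 0.891·log₂0.891 = 0.4969.
C = 1 − 0.4969 = 0.5031 bits per channel use.

0.5031 bits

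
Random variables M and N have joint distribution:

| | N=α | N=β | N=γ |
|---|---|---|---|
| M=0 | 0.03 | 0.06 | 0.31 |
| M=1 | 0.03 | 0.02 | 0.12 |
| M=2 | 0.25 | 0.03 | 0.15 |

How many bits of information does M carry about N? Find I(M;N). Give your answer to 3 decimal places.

0.204 bits

Marginals: p(M) = (0.4000, 0.1700, 0.4300), p(N) = (0.3100, 0.1100, 0.5800).
I(M;N) = Σ p(x,y)·log₂[p(x,y)/(p(x)p(y))].
  (0,α): 0.03·log₂(0.2419) = -0.0614
  (0,β): 0.06·log₂(1.3636) = 0.0268
  (0,γ): 0.31·log₂(1.3362) = 0.1296
  (1,α): 0.03·log₂(0.5693) = -0.0244
  (1,β): 0.02·log₂(1.0695) = 0.0019
  (1,γ): 0.12·log₂(1.2170) = 0.0340
  (2,α): 0.25·log₂(1.8755) = 0.2268
  (2,β): 0.03·log₂(0.6342) = -0.0197
  (2,γ): 0.15·log₂(0.6014) = -0.1100
Sum = 0.204 bits.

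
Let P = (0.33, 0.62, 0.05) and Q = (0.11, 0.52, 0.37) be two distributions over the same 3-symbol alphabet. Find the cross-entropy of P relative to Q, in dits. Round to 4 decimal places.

0.5140 dits

H(P,Q) = −Σ p·log₁₀ q.
  −0.33·log₁₀(0.11) = 0.31634
  −0.62·log₁₀(0.52) = 0.17608
  −0.05·log₁₀(0.37) = 0.02159
H(P,Q) = 0.5140 dits.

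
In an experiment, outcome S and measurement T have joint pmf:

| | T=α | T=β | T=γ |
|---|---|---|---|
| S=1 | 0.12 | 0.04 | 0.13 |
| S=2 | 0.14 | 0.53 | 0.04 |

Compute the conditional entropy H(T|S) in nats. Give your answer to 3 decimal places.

Marginals: p(S) = (0.2900, 0.7100), p(T) = (0.2600, 0.5700, 0.1700).
H(T|S) = Σ p(S) · H(T|S=·).
  S=1: p=0.2900, H(T|S=1) = 0.9980
  S=2: p=0.7100, H(T|S=2) = 0.7005
Weighted sum = 0.787 nats.

0.787 nats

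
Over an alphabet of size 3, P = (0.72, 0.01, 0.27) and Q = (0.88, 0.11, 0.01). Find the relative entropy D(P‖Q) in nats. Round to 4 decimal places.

D(P‖Q) = Σ p·ln(p/q).
  0.72·ln(0.72/0.88) = -0.14448
  0.01·ln(0.01/0.11) = -0.02398
  0.27·ln(0.27/0.01) = 0.88988
D(P‖Q) = 0.7214 nats.

0.7214 nats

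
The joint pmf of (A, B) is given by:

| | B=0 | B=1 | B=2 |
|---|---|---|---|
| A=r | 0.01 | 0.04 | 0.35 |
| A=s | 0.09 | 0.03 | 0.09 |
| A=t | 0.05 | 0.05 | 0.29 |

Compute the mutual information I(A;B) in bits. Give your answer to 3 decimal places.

Marginals: p(A) = (0.4000, 0.2100, 0.3900), p(B) = (0.1500, 0.1200, 0.7300).
I(A;B) = Σ p(x,y)·log₂[p(x,y)/(p(x)p(y))].
  (r,0): 0.01·log₂(0.1667) = -0.0258
  (r,1): 0.04·log₂(0.8333) = -0.0105
  (r,2): 0.35·log₂(1.1986) = 0.0915
  (s,0): 0.09·log₂(2.8571) = 0.1363
  (s,1): 0.03·log₂(1.1905) = 0.0075
  (s,2): 0.09·log₂(0.5871) = -0.0692
  (t,0): 0.05·log₂(0.8547) = -0.0113
  (t,1): 0.05·log₂(1.0684) = 0.0048
  (t,2): 0.29·log₂(1.0186) = 0.0077
Sum = 0.131 bits.

0.131 bits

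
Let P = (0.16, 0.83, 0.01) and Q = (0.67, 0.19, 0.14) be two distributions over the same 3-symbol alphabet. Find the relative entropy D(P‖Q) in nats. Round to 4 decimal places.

0.9682 nats

D(P‖Q) = Σ p·ln(p/q).
  0.16·ln(0.16/0.67) = -0.22914
  0.83·ln(0.83/0.19) = 1.22375
  0.01·ln(0.01/0.14) = -0.02639
D(P‖Q) = 0.9682 nats.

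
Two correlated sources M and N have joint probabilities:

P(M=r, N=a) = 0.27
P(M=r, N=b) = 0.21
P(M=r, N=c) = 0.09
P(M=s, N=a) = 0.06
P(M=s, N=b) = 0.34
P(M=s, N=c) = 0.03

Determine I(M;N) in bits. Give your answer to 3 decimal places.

0.135 bits

Marginals: p(M) = (0.5700, 0.4300), p(N) = (0.3300, 0.5500, 0.1200).
I(M;N) = H(M) + H(N) − H(M,N).
H(M) = 0.9858, H(N) = 1.3693, H(M,N) = 2.2200.
I(M;N) = 0.9858 + 1.3693 − 2.2200 = 0.135 bits.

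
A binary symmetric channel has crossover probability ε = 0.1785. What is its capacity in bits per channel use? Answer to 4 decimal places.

Binary symmetric channel: C = 1 − h₂(ε) where h₂ is the binary entropy function.
h₂(0.1785) = −0.1785·log₂0.1785 − 0.8215·log₂0.8215 = 0.6768.
C = 1 − 0.6768 = 0.3232 bits per channel use.

0.3232 bits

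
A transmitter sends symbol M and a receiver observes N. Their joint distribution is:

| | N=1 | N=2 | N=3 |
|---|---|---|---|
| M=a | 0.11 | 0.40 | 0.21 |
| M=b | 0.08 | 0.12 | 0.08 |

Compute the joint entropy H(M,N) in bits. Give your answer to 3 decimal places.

H(M,N) = −Σ p(x,y)·log₂ p(x,y) over all 6 cells.
  cell (a,1): −0.11·log₂0.11 = 0.3503
  cell (a,2): −0.40·log₂0.40 = 0.5288
  cell (a,3): −0.21·log₂0.21 = 0.4728
  cell (b,1): −0.08·log₂0.08 = 0.2915
  cell (b,2): −0.12·log₂0.12 = 0.3671
  cell (b,3): −0.08·log₂0.08 = 0.2915
Sum = 2.302 bits.

2.302 bits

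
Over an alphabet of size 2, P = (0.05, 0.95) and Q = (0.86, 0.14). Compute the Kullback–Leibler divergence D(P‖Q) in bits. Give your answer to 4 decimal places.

D(P‖Q) = Σ p·log₂(p/q).
  0.05·log₂(0.05/0.86) = -0.20522
  0.95·log₂(0.95/0.14) = 2.62438
D(P‖Q) = 2.4192 bits.

2.4192 bits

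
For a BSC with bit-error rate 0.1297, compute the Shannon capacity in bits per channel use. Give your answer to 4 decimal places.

0.4434 bits

Binary symmetric channel: C = 1 − h₂(ε) where h₂ is the binary entropy function.
h₂(0.1297) = −0.1297·log₂0.1297 − 0.8703·log₂0.8703 = 0.5566.
C = 1 − 0.5566 = 0.4434 bits per channel use.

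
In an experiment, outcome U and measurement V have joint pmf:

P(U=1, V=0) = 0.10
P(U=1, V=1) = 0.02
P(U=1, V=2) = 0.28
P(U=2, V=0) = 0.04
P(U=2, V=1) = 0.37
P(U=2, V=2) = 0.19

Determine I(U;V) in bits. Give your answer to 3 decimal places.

Marginals: p(U) = (0.4000, 0.6000), p(V) = (0.1400, 0.3900, 0.4700).
I(U;V) = Σ p(x,y)·log₂[p(x,y)/(p(x)p(y))].
  (1,0): 0.10·log₂(1.7857) = 0.0837
  (1,1): 0.02·log₂(0.1282) = -0.0593
  (1,2): 0.28·log₂(1.4894) = 0.1609
  (2,0): 0.04·log₂(0.4762) = -0.0428
  (2,1): 0.37·log₂(1.5812) = 0.2446
  (2,2): 0.19·log₂(0.6738) = -0.1082
Sum = 0.279 bits.

0.279 bits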